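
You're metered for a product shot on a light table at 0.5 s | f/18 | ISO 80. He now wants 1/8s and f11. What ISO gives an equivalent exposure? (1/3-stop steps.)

Shutter speed: 0.5 → 0.4 → 0.3 → 1/4 → 1/5 → 1/6 → 1/8 — 2 stops shorter (darker).
Aperture: f/18 → f/16 → f/14 → f/13 → f/11 — 1 1/3 stops wider (brighter).
Net change so far: 2/3 stop darker. Offset with the ISO: 80 → 100 → 125.

ISO 125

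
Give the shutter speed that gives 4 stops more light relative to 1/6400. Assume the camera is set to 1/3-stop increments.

1/400s

Shutter speed: 1/6400 → 1/5000 → 1/4000 → 1/3200 → 1/2500 → 1/2000 → 1/1600 → 1/1250 → 1/1000 → 1/800 → 1/640 → 1/500 → 1/400 — 4 stops slower (brighter).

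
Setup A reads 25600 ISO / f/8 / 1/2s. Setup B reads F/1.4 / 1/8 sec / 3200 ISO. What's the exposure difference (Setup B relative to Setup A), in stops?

Aperture: f/8 → f/5.6 → f/4 → f/2.8 → f/2 → f/1.4 — 5 stops wider (brighter).
Shutter speed: 1/2 → 1/4 → 1/8 — 2 stops shorter (darker).
ISO: 25600 → 12800 → 6400 → 3200 — 3 stops lower (darker).
Net: +5 −2 −3 = 0 stops.

same exposure (0 stops)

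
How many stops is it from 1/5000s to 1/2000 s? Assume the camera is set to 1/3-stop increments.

1 1/3 stops

1/5000 → 1/4000 → 1/3200 → 1/2500 → 1/2000 — count the steps: 4 third-stops = 1 1/3 stops.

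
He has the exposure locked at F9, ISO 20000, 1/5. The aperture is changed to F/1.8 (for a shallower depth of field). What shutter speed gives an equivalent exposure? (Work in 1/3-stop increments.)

1/125s

Aperture: f/9 → f/8 → f/7.1 → f/6.3 → f/5.6 → f/5 → f/4.5 → f/4 → f/3.5 → f/3.2 → f/2.8 → f/2.5 → f/2.2 → f/2 → f/1.8 — 4 2/3 stops wider (brighter).
Need 4 2/3 stops darker from the shutter speed: 1/5 → 1/6 → 1/8 → 1/10 → 1/13 → 1/15 → 1/20 → 1/25 → 1/30 → 1/40 → 1/50 → 1/60 → 1/80 → 1/100 → 1/125.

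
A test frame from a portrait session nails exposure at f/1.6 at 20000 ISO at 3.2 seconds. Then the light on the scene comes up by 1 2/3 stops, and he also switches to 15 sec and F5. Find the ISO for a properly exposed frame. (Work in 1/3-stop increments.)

Scene light: 1 2/3 stops brighter.
Shutter speed: 3.2 → 4 → 5 → 6 → 8 → 10 → 13 → 15 — 2 1/3 stops longer (brighter).
Aperture: f/1.6 → f/1.8 → f/2 → f/2.2 → f/2.5 → f/2.8 → f/3.2 → f/3.5 → f/4 → f/4.5 → f/5 — 3 1/3 stops smaller aperture (darker).
Net so far: 2/3 stop brighter. ISO: 20000 → 16000 → 12800.

ISO 12800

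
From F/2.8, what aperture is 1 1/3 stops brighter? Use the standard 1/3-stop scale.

Aperture: f/2.8 → f/2.5 → f/2.2 → f/2 → f/1.8 — 1 1/3 stops wider (brighter).

f/1.8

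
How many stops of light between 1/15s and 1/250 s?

4 stops

1/15 → 1/30 → 1/60 → 1/125 → 1/250 — count the steps: 4 stops.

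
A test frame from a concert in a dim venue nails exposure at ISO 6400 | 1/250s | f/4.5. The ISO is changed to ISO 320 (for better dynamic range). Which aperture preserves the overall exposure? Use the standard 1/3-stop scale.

f/1.0

ISO: 6400 → 5000 → 4000 → 3200 → 2500 → 2000 → 1600 → 1250 → 1000 → 800 → 640 → 500 → 400 → 320 — 4 1/3 stops lower (darker).
Need 4 1/3 stops brighter from the aperture: f/4.5 → f/4 → f/3.5 → f/3.2 → f/2.8 → f/2.5 → f/2.2 → f/2 → f/1.8 → f/1.6 → f/1.4 → f/1.2 → f/1.1 → f/1.0.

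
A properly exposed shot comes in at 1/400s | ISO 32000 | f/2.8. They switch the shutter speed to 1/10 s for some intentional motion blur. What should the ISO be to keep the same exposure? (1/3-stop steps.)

ISO 800

Shutter speed: 1/400 → 1/320 → 1/250 → 1/200 → 1/160 → 1/125 → 1/100 → 1/80 → 1/60 → 1/50 → 1/40 → 1/30 → 1/25 → 1/20 → 1/15 → 1/13 → 1/10 — 5 1/3 stops slower (brighter).
Need 5 1/3 stops darker from the ISO: 32000 → 25600 → 20000 → 16000 → 12800 → 10000 → 8000 → 6400 → 5000 → 4000 → 3200 → 2500 → 2000 → 1600 → 1250 → 1000 → 800.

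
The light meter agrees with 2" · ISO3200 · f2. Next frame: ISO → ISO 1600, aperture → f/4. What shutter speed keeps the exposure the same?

ISO: 3200 → 1600 — 1 stop dropped (darker).
Aperture: f/2 → f/2.8 → f/4 — 2 stops stopped down (darker).
Net change so far: 3 stops darker. Offset with the shutter speed: 2 → 4 → 8 → 15.

15 s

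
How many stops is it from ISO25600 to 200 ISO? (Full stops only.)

25600 → 12800 → 6400 → 3200 → 1600 → 800 → 400 → 200 — count the steps: 7 stops.

7 stops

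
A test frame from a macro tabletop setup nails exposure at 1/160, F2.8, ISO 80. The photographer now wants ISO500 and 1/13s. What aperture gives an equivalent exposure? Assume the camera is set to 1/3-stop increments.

f/25

ISO: 80 → 100 → 125 → 160 → 200 → 250 → 320 → 400 → 500 — 2 2/3 stops raised (brighter).
Shutter speed: 1/160 → 1/125 → 1/100 → 1/80 → 1/60 → 1/50 → 1/40 → 1/30 → 1/25 → 1/20 → 1/15 → 1/13 — 3 2/3 stops longer (brighter).
Net change so far: 6 1/3 stops brighter. Offset with the aperture: f/2.8 → f/3.2 → f/3.5 → f/4 → f/4.5 → f/5 → f/5.6 → f/6.3 → f/7.1 → f/8 → f/9 → f/10 → f/11 → f/13 → f/14 → f/16 → f/18 → f/20 → f/22 → f/25.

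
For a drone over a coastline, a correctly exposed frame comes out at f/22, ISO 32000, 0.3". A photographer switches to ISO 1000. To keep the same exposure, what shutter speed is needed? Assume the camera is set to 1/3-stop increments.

ISO: 32000 → 25600 → 20000 → 16000 → 12800 → 10000 → 8000 → 6400 → 5000 → 4000 → 3200 → 2500 → 2000 → 1600 → 1250 → 1000 — 5 stops lower (darker).
Need 5 stops brighter from the shutter speed: 0.3 → 0.4 → 0.5 → 0.6 → 0.8 → 1 → 1.3 → 1.6 → 2 → 2.5 → 3.2 → 4 → 5 → 6 → 8 → 10.

10 s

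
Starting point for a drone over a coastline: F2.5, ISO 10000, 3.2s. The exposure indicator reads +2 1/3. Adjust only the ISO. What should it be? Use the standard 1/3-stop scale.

ISO 2000

Overexposed by 2 1/3 stops → need 2 1/3 stops darker.
ISO: 10000 → 8000 → 6400 → 5000 → 4000 → 3200 → 2500 → 2000.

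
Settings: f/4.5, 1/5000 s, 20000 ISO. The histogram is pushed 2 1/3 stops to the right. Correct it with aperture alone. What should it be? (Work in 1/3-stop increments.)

f/10

Overexposed by 2 1/3 stops → need 2 1/3 stops darker.
Aperture: f/4.5 → f/5 → f/5.6 → f/6.3 → f/7.1 → f/8 → f/9 → f/10.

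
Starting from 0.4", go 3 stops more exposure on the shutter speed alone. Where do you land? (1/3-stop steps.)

3.2 s

Shutter speed: 0.4 → 0.5 → 0.6 → 0.8 → 1 → 1.3 → 1.6 → 2 → 2.5 → 3.2 — 3 stops slower (brighter).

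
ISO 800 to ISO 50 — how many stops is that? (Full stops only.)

800 → 400 → 200 → 100 → 50 — count the steps: 4 stops.

4 stops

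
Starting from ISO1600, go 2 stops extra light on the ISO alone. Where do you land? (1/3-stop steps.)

ISO: 1600 → 2000 → 2500 → 3200 → 4000 → 5000 → 6400 — 2 stops higher (brighter).

ISO 6400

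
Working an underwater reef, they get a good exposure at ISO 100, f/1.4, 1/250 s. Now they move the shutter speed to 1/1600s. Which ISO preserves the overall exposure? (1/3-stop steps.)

Shutter speed: 1/250 → 1/320 → 1/400 → 1/500 → 1/640 → 1/800 → 1/1000 → 1/1250 → 1/1600 — 2 2/3 stops faster (darker).
Need 2 2/3 stops brighter from the ISO: 100 → 125 → 160 → 200 → 250 → 320 → 400 → 500 → 640.

ISO 640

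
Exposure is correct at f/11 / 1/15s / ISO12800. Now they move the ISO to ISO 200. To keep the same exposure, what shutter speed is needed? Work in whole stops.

ISO: 12800 → 6400 → 3200 → 1600 → 800 → 400 → 200 — 6 stops lower (darker).
Need 6 stops brighter from the shutter speed: 1/15 → 1/8 → 1/4 → 1/2 → 1 → 2 → 4.

4 s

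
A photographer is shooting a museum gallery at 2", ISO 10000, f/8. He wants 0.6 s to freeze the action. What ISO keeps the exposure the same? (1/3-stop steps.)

ISO 32000

Shutter speed: 2 → 1.6 → 1.3 → 1 → 0.8 → 0.6 — 1 2/3 stops shorter (darker).
Need 1 2/3 stops brighter from the ISO: 10000 → 12800 → 16000 → 20000 → 25600 → 32000.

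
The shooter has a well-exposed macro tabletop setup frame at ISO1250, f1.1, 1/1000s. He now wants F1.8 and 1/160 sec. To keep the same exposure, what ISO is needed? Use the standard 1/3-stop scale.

Aperture: f/1.1 → f/1.2 → f/1.4 → f/1.6 → f/1.8 — 1 1/3 stops smaller aperture (darker).
Shutter speed: 1/1000 → 1/800 → 1/640 → 1/500 → 1/400 → 1/320 → 1/250 → 1/200 → 1/160 — 2 2/3 stops longer (brighter).
Net change so far: 1 1/3 stops brighter. Offset with the ISO: 1250 → 1000 → 800 → 640 → 500.

ISO 500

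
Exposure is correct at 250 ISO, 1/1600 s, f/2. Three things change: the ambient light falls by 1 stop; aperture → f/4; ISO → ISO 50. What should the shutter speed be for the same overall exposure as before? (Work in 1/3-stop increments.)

Scene light: 1 stop darker.
Aperture: f/2 → f/2.2 → f/2.5 → f/2.8 → f/3.2 → f/3.5 → f/4 — 2 stops stopped down (darker).
ISO: 250 → 200 → 160 → 125 → 100 → 80 → 64 → 50 — 2 1/3 stops lower (darker).
Net so far: 5 1/3 stops darker. Shutter speed: 1/1600 → 1/1250 → 1/1000 → 1/800 → 1/640 → 1/500 → 1/400 → 1/320 → 1/250 → 1/200 → 1/160 → 1/125 → 1/100 → 1/80 → 1/60 → 1/50 → 1/40.

1/40s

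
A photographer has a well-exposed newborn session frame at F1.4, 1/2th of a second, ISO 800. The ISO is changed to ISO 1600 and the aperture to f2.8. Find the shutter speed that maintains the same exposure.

1 s

ISO: 800 → 1600 — 1 stop higher (brighter).
Aperture: f/1.4 → f/2 → f/2.8 — 2 stops narrower (darker).
Net change so far: 1 stop darker. Offset with the shutter speed: 1/2 → 1.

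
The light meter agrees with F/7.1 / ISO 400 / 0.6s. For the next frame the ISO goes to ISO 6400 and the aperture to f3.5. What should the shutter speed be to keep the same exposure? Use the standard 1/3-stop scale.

1/100s

ISO: 400 → 500 → 640 → 800 → 1000 → 1250 → 1600 → 2000 → 2500 → 3200 → 4000 → 5000 → 6400 — 4 stops raised (brighter).
Aperture: f/7.1 → f/6.3 → f/5.6 → f/5 → f/4.5 → f/4 → f/3.5 — 2 stops opened up (brighter).
Net change so far: 6 stops brighter. Offset with the shutter speed: 0.6 → 0.5 → 0.4 → 0.3 → 1/4 → 1/5 → 1/6 → 1/8 → 1/10 → 1/13 → 1/15 → 1/20 → 1/25 → 1/30 → 1/40 → 1/50 → 1/60 → 1/80 → 1/100.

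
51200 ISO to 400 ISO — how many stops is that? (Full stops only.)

51200 → 25600 → 12800 → 6400 → 3200 → 1600 → 800 → 400 — count the steps: 7 stops.

7 stops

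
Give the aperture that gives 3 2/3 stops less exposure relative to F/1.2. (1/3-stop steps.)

Aperture: f/1.2 → f/1.4 → f/1.6 → f/1.8 → f/2 → f/2.2 → f/2.5 → f/2.8 → f/3.2 → f/3.5 → f/4 → f/4.5 — 3 2/3 stops smaller aperture (darker).

f/4.5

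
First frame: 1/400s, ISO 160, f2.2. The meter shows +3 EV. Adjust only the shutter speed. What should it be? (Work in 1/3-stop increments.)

1/3200s

Overexposed by 3 stops → need 3 stops darker.
Shutter speed: 1/400 → 1/500 → 1/640 → 1/800 → 1/1000 → 1/1250 → 1/1600 → 1/2000 → 1/2500 → 1/3200.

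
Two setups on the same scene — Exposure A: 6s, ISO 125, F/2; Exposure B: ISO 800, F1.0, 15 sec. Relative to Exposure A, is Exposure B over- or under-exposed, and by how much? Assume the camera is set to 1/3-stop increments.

6 stops brighter

Aperture: f/2 → f/1.8 → f/1.6 → f/1.4 → f/1.2 → f/1.1 → f/1.0 — 2 stops wider (brighter).
Shutter speed: 6 → 8 → 10 → 13 → 15 — 1 1/3 stops longer (brighter).
ISO: 125 → 160 → 200 → 250 → 320 → 400 → 500 → 640 → 800 — 2 2/3 stops raised (brighter).
Net: +2 +1 1/3 +2 2/3 = +6 stops.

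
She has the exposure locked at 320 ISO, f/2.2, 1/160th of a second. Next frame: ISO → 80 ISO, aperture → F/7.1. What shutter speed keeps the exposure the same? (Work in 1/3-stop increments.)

1/4s

ISO: 320 → 250 → 200 → 160 → 125 → 100 → 80 — 2 stops lower (darker).
Aperture: f/2.2 → f/2.5 → f/2.8 → f/3.2 → f/3.5 → f/4 → f/4.5 → f/5 → f/5.6 → f/6.3 → f/7.1 — 3 1/3 stops narrower (darker).
Net change so far: 5 1/3 stops darker. Offset with the shutter speed: 1/160 → 1/125 → 1/100 → 1/80 → 1/60 → 1/50 → 1/40 → 1/30 → 1/25 → 1/20 → 1/15 → 1/13 → 1/10 → 1/8 → 1/6 → 1/5 → 1/4.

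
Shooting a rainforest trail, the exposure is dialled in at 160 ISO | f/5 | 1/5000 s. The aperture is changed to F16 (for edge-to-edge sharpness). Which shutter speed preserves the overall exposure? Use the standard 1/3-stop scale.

1/500s

Aperture: f/5 → f/5.6 → f/6.3 → f/7.1 → f/8 → f/9 → f/10 → f/11 → f/13 → f/14 → f/16 — 3 1/3 stops smaller aperture (darker).
Need 3 1/3 stops brighter from the shutter speed: 1/5000 → 1/4000 → 1/3200 → 1/2500 → 1/2000 → 1/1600 → 1/1250 → 1/1000 → 1/800 → 1/640 → 1/500.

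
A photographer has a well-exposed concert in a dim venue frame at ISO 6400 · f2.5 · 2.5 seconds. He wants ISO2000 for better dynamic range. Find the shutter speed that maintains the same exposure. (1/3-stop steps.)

8 s

ISO: 6400 → 5000 → 4000 → 3200 → 2500 → 2000 — 1 2/3 stops lower (darker).
Need 1 2/3 stops brighter from the shutter speed: 2.5 → 3.2 → 4 → 5 → 6 → 8.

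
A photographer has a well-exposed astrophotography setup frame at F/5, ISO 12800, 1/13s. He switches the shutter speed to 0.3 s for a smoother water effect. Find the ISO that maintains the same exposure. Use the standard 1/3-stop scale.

Shutter speed: 1/13 → 1/10 → 1/8 → 1/6 → 1/5 → 1/4 → 0.3 — 2 stops slower (brighter).
Need 2 stops darker from the ISO: 12800 → 10000 → 8000 → 6400 → 5000 → 4000 → 3200.

ISO 3200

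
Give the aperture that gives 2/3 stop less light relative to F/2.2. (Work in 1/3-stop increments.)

f/2.8

Aperture: f/2.2 → f/2.5 → f/2.8 — 2/3 stop stopped down (darker).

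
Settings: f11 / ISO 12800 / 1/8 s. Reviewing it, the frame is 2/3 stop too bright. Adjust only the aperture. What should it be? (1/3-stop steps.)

f/14

Overexposed by 2/3 stop → need 2/3 stop darker.
Aperture: f/11 → f/13 → f/14.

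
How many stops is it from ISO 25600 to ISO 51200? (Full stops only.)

25600 → 51200 — count the steps: 1 stop.

1 stop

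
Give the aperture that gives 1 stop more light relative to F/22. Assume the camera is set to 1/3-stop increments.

Aperture: f/22 → f/20 → f/18 → f/16 — 1 stop opened up (brighter).

f/16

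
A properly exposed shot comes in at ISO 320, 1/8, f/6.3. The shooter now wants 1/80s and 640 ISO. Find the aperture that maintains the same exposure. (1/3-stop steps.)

f/2.8

Shutter speed: 1/8 → 1/10 → 1/13 → 1/15 → 1/20 → 1/25 → 1/30 → 1/40 → 1/50 → 1/60 → 1/80 — 3 1/3 stops faster (darker).
ISO: 320 → 400 → 500 → 640 — 1 stop raised (brighter).
Net change so far: 2 1/3 stops darker. Offset with the aperture: f/6.3 → f/5.6 → f/5 → f/4.5 → f/4 → f/3.5 → f/3.2 → f/2.8.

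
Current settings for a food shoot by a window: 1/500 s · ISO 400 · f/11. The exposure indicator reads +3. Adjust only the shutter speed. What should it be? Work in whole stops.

Overexposed by 3 stops → need 3 stops darker.
Shutter speed: 1/500 → 1/1000 → 1/2000 → 1/4000.

1/4000s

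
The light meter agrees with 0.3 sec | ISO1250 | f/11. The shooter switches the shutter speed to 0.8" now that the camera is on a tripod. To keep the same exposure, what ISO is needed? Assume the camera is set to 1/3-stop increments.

Shutter speed: 0.3 → 0.4 → 0.5 → 0.6 → 0.8 — 1 1/3 stops slower (brighter).
Need 1 1/3 stops darker from the ISO: 1250 → 1000 → 800 → 640 → 500.

ISO 500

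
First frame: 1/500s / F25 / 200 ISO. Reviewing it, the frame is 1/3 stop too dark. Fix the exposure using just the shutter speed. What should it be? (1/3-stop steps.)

1/400s

Underexposed by 1/3 stop → need 1/3 stop brighter.
Shutter speed: 1/500 → 1/400.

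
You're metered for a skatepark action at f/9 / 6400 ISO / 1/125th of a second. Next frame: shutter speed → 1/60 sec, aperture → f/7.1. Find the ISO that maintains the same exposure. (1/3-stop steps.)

Shutter speed: 1/125 → 1/100 → 1/80 → 1/60 — 1 stop slower (brighter).
Aperture: f/9 → f/8 → f/7.1 — 2/3 stop larger aperture (brighter).
Net change so far: 1 2/3 stops brighter. Offset with the ISO: 6400 → 5000 → 4000 → 3200 → 2500 → 2000.

ISO 2000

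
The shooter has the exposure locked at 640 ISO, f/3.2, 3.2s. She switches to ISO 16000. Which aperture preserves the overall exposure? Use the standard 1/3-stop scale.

f/16

ISO: 640 → 800 → 1000 → 1250 → 1600 → 2000 → 2500 → 3200 → 4000 → 5000 → 6400 → 8000 → 10000 → 12800 → 16000 — 4 2/3 stops higher (brighter).
Need 4 2/3 stops darker from the aperture: f/3.2 → f/3.5 → f/4 → f/4.5 → f/5 → f/5.6 → f/6.3 → f/7.1 → f/8 → f/9 → f/10 → f/11 → f/13 → f/14 → f/16.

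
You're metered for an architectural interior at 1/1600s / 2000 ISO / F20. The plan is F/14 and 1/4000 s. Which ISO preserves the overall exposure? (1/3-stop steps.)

ISO 2500

Aperture: f/20 → f/18 → f/16 → f/14 — 1 stop opened up (brighter).
Shutter speed: 1/1600 → 1/2000 → 1/2500 → 1/3200 → 1/4000 — 1 1/3 stops shorter (darker).
Net change so far: 1/3 stop darker. Offset with the ISO: 2000 → 2500.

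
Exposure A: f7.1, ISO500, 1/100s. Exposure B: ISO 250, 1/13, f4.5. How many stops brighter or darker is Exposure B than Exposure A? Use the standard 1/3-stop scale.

Aperture: f/7.1 → f/6.3 → f/5.6 → f/5 → f/4.5 — 1 1/3 stops opened up (brighter).
Shutter speed: 1/100 → 1/80 → 1/60 → 1/50 → 1/40 → 1/30 → 1/25 → 1/20 → 1/15 → 1/13 — 3 stops slower (brighter).
ISO: 500 → 400 → 320 → 250 — 1 stop lower (darker).
Net: +1 1/3 +3 −1 = +3 1/3 stops.

3 1/3 stops brighter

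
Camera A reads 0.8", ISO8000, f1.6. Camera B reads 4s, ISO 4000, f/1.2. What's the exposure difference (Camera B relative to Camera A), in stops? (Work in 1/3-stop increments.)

2 stops brighter

Aperture: f/1.6 → f/1.4 → f/1.2 — 2/3 stop opened up (brighter).
Shutter speed: 0.8 → 1 → 1.3 → 1.6 → 2 → 2.5 → 3.2 → 4 — 2 1/3 stops slower (brighter).
ISO: 8000 → 6400 → 5000 → 4000 — 1 stop dropped (darker).
Net: +2/3 +2 1/3 −1 = +2 stops.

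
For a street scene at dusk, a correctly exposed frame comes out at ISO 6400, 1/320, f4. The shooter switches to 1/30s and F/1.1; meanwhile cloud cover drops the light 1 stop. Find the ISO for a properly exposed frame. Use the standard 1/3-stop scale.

Scene light: 1 stop darker.
Shutter speed: 1/320 → 1/250 → 1/200 → 1/160 → 1/125 → 1/100 → 1/80 → 1/60 → 1/50 → 1/40 → 1/30 — 3 1/3 stops slower (brighter).
Aperture: f/4 → f/3.5 → f/3.2 → f/2.8 → f/2.5 → f/2.2 → f/2 → f/1.8 → f/1.6 → f/1.4 → f/1.2 → f/1.1 — 3 2/3 stops opened up (brighter).
Net so far: 6 stops brighter. ISO: 6400 → 5000 → 4000 → 3200 → 2500 → 2000 → 1600 → 1250 → 1000 → 800 → 640 → 500 → 400 → 320 → 250 → 200 → 160 → 125 → 100.

ISO 100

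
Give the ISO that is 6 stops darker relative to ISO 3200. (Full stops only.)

ISO 50

ISO: 3200 → 1600 → 800 → 400 → 200 → 100 → 50 — 6 stops dropped (darker).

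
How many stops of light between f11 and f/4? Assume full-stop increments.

3 stops

f/11 → f/8 → f/5.6 → f/4 — count the steps: 3 stops.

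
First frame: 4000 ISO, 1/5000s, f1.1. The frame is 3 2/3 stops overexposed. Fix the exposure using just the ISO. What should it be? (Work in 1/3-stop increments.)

Overexposed by 3 2/3 stops → need 3 2/3 stops darker.
ISO: 4000 → 3200 → 2500 → 2000 → 1600 → 1250 → 1000 → 800 → 640 → 500 → 400 → 320.

ISO 320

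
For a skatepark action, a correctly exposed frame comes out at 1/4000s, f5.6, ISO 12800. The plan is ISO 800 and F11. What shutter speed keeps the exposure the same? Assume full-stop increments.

1/60s

ISO: 12800 → 6400 → 3200 → 1600 → 800 — 4 stops dropped (darker).
Aperture: f/5.6 → f/8 → f/11 — 2 stops stopped down (darker).
Net change so far: 6 stops darker. Offset with the shutter speed: 1/4000 → 1/2000 → 1/1000 → 1/500 → 1/250 → 1/125 → 1/60.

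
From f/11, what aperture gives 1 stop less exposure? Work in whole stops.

Aperture: f/11 → f/16 — 1 stop stopped down (darker).

f/16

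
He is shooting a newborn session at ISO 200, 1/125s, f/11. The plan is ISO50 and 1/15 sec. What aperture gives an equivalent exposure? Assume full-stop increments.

f/16

ISO: 200 → 100 → 50 — 2 stops lower (darker).
Shutter speed: 1/125 → 1/60 → 1/30 → 1/15 — 3 stops slower (brighter).
Net change so far: 1 stop brighter. Offset with the aperture: f/11 → f/16.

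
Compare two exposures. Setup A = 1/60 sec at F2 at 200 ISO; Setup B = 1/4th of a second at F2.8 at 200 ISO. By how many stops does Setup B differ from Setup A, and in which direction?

3 stops brighter

Aperture: f/2 → f/2.8 — 1 stop narrower (darker).
Shutter speed: 1/60 → 1/30 → 1/15 → 1/8 → 1/4 — 4 stops longer (brighter).
ISO: unchanged.
Net: −1 +4 = +3 stops.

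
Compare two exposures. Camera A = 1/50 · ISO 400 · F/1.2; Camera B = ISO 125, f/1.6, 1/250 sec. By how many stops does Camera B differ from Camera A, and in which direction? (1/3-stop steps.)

Aperture: f/1.2 → f/1.4 → f/1.6 — 2/3 stop stopped down (darker).
Shutter speed: 1/50 → 1/60 → 1/80 → 1/100 → 1/125 → 1/160 → 1/200 → 1/250 — 2 1/3 stops faster (darker).
ISO: 400 → 320 → 250 → 200 → 160 → 125 — 1 2/3 stops dropped (darker).
Net: −2/3 −2 1/3 −1 2/3 = −4 2/3 stops.

4 2/3 stops darker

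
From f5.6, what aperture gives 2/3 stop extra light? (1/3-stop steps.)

Aperture: f/5.6 → f/5 → f/4.5 — 2/3 stop wider (brighter).

f/4.5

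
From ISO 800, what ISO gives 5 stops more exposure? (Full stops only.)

ISO 25600

ISO: 800 → 1600 → 3200 → 6400 → 12800 → 25600 — 5 stops raised (brighter).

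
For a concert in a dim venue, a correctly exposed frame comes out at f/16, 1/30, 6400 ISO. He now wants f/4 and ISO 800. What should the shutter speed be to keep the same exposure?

1/60s

Aperture: f/16 → f/11 → f/8 → f/5.6 → f/4 — 4 stops wider (brighter).
ISO: 6400 → 3200 → 1600 → 800 — 3 stops lower (darker).
Net change so far: 1 stop brighter. Offset with the shutter speed: 1/30 → 1/60.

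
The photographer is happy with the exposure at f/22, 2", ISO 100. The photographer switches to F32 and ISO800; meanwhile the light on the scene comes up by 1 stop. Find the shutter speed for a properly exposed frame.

Scene light: 1 stop brighter.
Aperture: f/22 → f/32 — 1 stop smaller aperture (darker).
ISO: 100 → 200 → 400 → 800 — 3 stops higher (brighter).
Net so far: 3 stops brighter. Shutter speed: 2 → 1 → 1/2 → 1/4.

1/4s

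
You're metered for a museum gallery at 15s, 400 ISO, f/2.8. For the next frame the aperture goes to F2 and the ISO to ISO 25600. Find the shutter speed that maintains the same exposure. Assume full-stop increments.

1/8s

Aperture: f/2.8 → f/2 — 1 stop wider (brighter).
ISO: 400 → 800 → 1600 → 3200 → 6400 → 12800 → 25600 — 6 stops raised (brighter).
Net change so far: 7 stops brighter. Offset with the shutter speed: 15 → 8 → 4 → 2 → 1 → 1/2 → 1/4 → 1/8.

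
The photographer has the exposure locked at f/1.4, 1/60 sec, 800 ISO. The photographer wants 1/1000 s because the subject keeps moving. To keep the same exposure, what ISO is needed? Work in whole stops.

ISO 12800

Shutter speed: 1/60 → 1/125 → 1/250 → 1/500 → 1/1000 — 4 stops faster (darker).
Need 4 stops brighter from the ISO: 800 → 1600 → 3200 → 6400 → 12800.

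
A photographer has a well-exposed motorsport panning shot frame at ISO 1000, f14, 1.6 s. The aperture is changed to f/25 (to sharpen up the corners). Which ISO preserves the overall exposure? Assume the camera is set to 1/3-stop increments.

ISO 3200

Aperture: f/14 → f/16 → f/18 → f/20 → f/22 → f/25 — 1 2/3 stops smaller aperture (darker).
Need 1 2/3 stops brighter from the ISO: 1000 → 1250 → 1600 → 2000 → 2500 → 3200.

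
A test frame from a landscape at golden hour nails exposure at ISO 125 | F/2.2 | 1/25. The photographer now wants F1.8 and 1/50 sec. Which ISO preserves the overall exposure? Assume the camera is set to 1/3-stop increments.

Aperture: f/2.2 → f/2 → f/1.8 — 2/3 stop opened up (brighter).
Shutter speed: 1/25 → 1/30 → 1/40 → 1/50 — 1 stop faster (darker).
Net change so far: 1/3 stop darker. Offset with the ISO: 125 → 160.

ISO 160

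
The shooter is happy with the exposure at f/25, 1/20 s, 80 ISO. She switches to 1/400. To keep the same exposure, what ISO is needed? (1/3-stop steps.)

ISO 1600

Shutter speed: 1/20 → 1/25 → 1/30 → 1/40 → 1/50 → 1/60 → 1/80 → 1/100 → 1/125 → 1/160 → 1/200 → 1/250 → 1/320 → 1/400 — 4 1/3 stops faster (darker).
Need 4 1/3 stops brighter from the ISO: 80 → 100 → 125 → 160 → 200 → 250 → 320 → 400 → 500 → 640 → 800 → 1000 → 1250 → 1600.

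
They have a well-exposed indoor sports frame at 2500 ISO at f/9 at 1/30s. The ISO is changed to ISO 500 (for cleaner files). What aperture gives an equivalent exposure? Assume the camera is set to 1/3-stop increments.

ISO: 2500 → 2000 → 1600 → 1250 → 1000 → 800 → 640 → 500 — 2 1/3 stops lower (darker).
Need 2 1/3 stops brighter from the aperture: f/9 → f/8 → f/7.1 → f/6.3 → f/5.6 → f/5 → f/4.5 → f/4.

f/4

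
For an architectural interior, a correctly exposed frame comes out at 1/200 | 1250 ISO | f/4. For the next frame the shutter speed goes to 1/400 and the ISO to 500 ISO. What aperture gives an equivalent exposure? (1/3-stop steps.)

Shutter speed: 1/200 → 1/250 → 1/320 → 1/400 — 1 stop faster (darker).
ISO: 1250 → 1000 → 800 → 640 → 500 — 1 1/3 stops dropped (darker).
Net change so far: 2 1/3 stops darker. Offset with the aperture: f/4 → f/3.5 → f/3.2 → f/2.8 → f/2.5 → f/2.2 → f/2 → f/1.8.

f/1.8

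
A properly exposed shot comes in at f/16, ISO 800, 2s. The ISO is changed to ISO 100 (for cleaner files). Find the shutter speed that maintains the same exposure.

ISO: 800 → 400 → 200 → 100 — 3 stops lower (darker).
Need 3 stops brighter from the shutter speed: 2 → 4 → 8 → 15.

15 s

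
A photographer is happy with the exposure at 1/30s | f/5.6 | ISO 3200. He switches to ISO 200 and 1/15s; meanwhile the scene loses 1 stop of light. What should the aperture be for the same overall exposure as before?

f/1.4

Scene light: 1 stop darker.
ISO: 3200 → 1600 → 800 → 400 → 200 — 4 stops dropped (darker).
Shutter speed: 1/30 → 1/15 — 1 stop slower (brighter).
Net so far: 4 stops darker. Aperture: f/5.6 → f/4 → f/2.8 → f/2 → f/1.4.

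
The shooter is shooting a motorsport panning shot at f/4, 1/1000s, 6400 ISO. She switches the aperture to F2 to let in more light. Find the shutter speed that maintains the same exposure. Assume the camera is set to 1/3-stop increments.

1/4000s

Aperture: f/4 → f/3.5 → f/3.2 → f/2.8 → f/2.5 → f/2.2 → f/2 — 2 stops larger aperture (brighter).
Need 2 stops darker from the shutter speed: 1/1000 → 1/1250 → 1/1600 → 1/2000 → 1/2500 → 1/3200 → 1/4000.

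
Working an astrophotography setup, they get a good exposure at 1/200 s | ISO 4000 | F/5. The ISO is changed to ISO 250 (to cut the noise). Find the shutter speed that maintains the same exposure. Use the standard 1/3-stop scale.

ISO: 4000 → 3200 → 2500 → 2000 → 1600 → 1250 → 1000 → 800 → 640 → 500 → 400 → 320 → 250 — 4 stops lower (darker).
Need 4 stops brighter from the shutter speed: 1/200 → 1/160 → 1/125 → 1/100 → 1/80 → 1/60 → 1/50 → 1/40 → 1/30 → 1/25 → 1/20 → 1/15 → 1/13.

1/13s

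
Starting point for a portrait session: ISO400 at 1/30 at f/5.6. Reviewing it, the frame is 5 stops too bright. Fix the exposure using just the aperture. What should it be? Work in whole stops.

f/32

Overexposed by 5 stops → need 5 stops darker.
Aperture: f/5.6 → f/8 → f/11 → f/16 → f/22 → f/32.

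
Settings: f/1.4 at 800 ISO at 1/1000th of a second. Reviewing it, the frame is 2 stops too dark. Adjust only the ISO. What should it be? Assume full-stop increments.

Underexposed by 2 stops → need 2 stops brighter.
ISO: 800 → 1600 → 3200.

ISO 3200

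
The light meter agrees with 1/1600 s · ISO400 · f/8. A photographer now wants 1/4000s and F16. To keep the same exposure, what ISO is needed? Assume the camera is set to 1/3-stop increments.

Shutter speed: 1/1600 → 1/2000 → 1/2500 → 1/3200 → 1/4000 — 1 1/3 stops faster (darker).
Aperture: f/8 → f/9 → f/10 → f/11 → f/13 → f/14 → f/16 — 2 stops narrower (darker).
Net change so far: 3 1/3 stops darker. Offset with the ISO: 400 → 500 → 640 → 800 → 1000 → 1250 → 1600 → 2000 → 2500 → 3200 → 4000.

ISO 4000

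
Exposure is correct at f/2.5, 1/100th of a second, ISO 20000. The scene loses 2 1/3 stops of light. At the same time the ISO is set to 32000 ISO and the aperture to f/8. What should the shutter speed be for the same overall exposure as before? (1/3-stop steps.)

0.3 s

Scene light: 2 1/3 stops darker.
ISO: 20000 → 25600 → 32000 — 2/3 stop higher (brighter).
Aperture: f/2.5 → f/2.8 → f/3.2 → f/3.5 → f/4 → f/4.5 → f/5 → f/5.6 → f/6.3 → f/7.1 → f/8 — 3 1/3 stops stopped down (darker).
Net so far: 5 stops darker. Shutter speed: 1/100 → 1/80 → 1/60 → 1/50 → 1/40 → 1/30 → 1/25 → 1/20 → 1/15 → 1/13 → 1/10 → 1/8 → 1/6 → 1/5 → 1/4 → 0.3.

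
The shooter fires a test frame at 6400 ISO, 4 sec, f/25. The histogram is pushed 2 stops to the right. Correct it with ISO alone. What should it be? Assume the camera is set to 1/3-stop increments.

Overexposed by 2 stops → need 2 stops darker.
ISO: 6400 → 5000 → 4000 → 3200 → 2500 → 2000 → 1600.

ISO 1600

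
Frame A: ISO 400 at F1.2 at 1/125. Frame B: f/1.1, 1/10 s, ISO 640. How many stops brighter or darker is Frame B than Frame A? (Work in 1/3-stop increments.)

Aperture: f/1.2 → f/1.1 — 1/3 stop larger aperture (brighter).
Shutter speed: 1/125 → 1/100 → 1/80 → 1/60 → 1/50 → 1/40 → 1/30 → 1/25 → 1/20 → 1/15 → 1/13 → 1/10 — 3 2/3 stops slower (brighter).
ISO: 400 → 500 → 640 — 2/3 stop raised (brighter).
Net: +1/3 +3 2/3 +2/3 = +4 2/3 stops.

4 2/3 stops brighter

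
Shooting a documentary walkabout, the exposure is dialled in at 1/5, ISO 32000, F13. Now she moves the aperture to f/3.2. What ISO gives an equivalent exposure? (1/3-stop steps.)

Aperture: f/13 → f/11 → f/10 → f/9 → f/8 → f/7.1 → f/6.3 → f/5.6 → f/5 → f/4.5 → f/4 → f/3.5 → f/3.2 — 4 stops larger aperture (brighter).
Need 4 stops darker from the ISO: 32000 → 25600 → 20000 → 16000 → 12800 → 10000 → 8000 → 6400 → 5000 → 4000 → 3200 → 2500 → 2000.

ISO 2000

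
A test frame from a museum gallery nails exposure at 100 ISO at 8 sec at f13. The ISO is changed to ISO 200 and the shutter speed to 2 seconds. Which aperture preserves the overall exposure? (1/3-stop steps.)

f/9

ISO: 100 → 125 → 160 → 200 — 1 stop higher (brighter).
Shutter speed: 8 → 6 → 5 → 4 → 3.2 → 2.5 → 2 — 2 stops shorter (darker).
Net change so far: 1 stop darker. Offset with the aperture: f/13 → f/11 → f/10 → f/9.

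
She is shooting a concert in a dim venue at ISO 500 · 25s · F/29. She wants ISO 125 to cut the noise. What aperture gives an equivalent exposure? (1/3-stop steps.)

ISO: 500 → 400 → 320 → 250 → 200 → 160 → 125 — 2 stops dropped (darker).
Need 2 stops brighter from the aperture: f/29 → f/25 → f/22 → f/20 → f/18 → f/16 → f/14.

f/14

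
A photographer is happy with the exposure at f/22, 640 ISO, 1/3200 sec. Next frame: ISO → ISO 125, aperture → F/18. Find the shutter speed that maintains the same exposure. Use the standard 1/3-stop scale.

ISO: 640 → 500 → 400 → 320 → 250 → 200 → 160 → 125 — 2 1/3 stops dropped (darker).
Aperture: f/22 → f/20 → f/18 — 2/3 stop larger aperture (brighter).
Net change so far: 1 2/3 stops darker. Offset with the shutter speed: 1/3200 → 1/2500 → 1/2000 → 1/1600 → 1/1250 → 1/1000.

1/1000s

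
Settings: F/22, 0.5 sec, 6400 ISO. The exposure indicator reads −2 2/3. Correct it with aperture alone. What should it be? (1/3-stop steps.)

f/9

Underexposed by 2 2/3 stops → need 2 2/3 stops brighter.
Aperture: f/22 → f/20 → f/18 → f/16 → f/14 → f/13 → f/11 → f/10 → f/9.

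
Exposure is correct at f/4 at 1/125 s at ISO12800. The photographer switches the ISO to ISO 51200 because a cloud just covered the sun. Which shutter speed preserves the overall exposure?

ISO: 12800 → 25600 → 51200 — 2 stops raised (brighter).
Need 2 stops darker from the shutter speed: 1/125 → 1/250 → 1/500.

1/500s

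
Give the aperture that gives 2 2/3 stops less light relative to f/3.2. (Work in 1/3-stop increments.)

f/8

Aperture: f/3.2 → f/3.5 → f/4 → f/4.5 → f/5 → f/5.6 → f/6.3 → f/7.1 → f/8 — 2 2/3 stops stopped down (darker).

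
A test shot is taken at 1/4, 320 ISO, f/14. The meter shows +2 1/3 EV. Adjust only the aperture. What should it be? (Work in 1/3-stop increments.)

Overexposed by 2 1/3 stops → need 2 1/3 stops darker.
Aperture: f/14 → f/16 → f/18 → f/20 → f/22 → f/25 → f/29 → f/32.

f/32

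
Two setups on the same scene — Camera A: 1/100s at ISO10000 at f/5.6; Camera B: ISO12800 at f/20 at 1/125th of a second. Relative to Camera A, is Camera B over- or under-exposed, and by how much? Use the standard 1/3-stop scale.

3 2/3 stops darker

Aperture: f/5.6 → f/6.3 → f/7.1 → f/8 → f/9 → f/10 → f/11 → f/13 → f/14 → f/16 → f/18 → f/20 — 3 2/3 stops smaller aperture (darker).
Shutter speed: 1/100 → 1/125 — 1/3 stop faster (darker).
ISO: 10000 → 12800 — 1/3 stop higher (brighter).
Net: −3 2/3 −1/3 +1/3 = −3 2/3 stops.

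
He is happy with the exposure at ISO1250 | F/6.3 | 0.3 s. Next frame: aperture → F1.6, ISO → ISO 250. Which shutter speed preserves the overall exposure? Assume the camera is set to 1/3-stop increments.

Aperture: f/6.3 → f/5.6 → f/5 → f/4.5 → f/4 → f/3.5 → f/3.2 → f/2.8 → f/2.5 → f/2.2 → f/2 → f/1.8 → f/1.6 — 4 stops larger aperture (brighter).
ISO: 1250 → 1000 → 800 → 640 → 500 → 400 → 320 → 250 — 2 1/3 stops lower (darker).
Net change so far: 1 2/3 stops brighter. Offset with the shutter speed: 0.3 → 1/4 → 1/5 → 1/6 → 1/8 → 1/10.

1/10s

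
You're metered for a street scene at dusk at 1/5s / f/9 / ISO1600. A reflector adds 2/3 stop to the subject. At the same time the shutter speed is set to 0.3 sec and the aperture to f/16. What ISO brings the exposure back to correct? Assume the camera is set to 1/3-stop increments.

Scene light: 2/3 stop brighter.
Shutter speed: 1/5 → 1/4 → 0.3 — 2/3 stop longer (brighter).
Aperture: f/9 → f/10 → f/11 → f/13 → f/14 → f/16 — 1 2/3 stops stopped down (darker).
Net so far: 1/3 stop darker. ISO: 1600 → 2000.

ISO 2000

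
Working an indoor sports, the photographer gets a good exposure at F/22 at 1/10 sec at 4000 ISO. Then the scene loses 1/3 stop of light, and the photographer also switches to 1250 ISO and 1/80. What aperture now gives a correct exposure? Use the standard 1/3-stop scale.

Scene light: 1/3 stop darker.
ISO: 4000 → 3200 → 2500 → 2000 → 1600 → 1250 — 1 2/3 stops dropped (darker).
Shutter speed: 1/10 → 1/13 → 1/15 → 1/20 → 1/25 → 1/30 → 1/40 → 1/50 → 1/60 → 1/80 — 3 stops shorter (darker).
Net so far: 5 stops darker. Aperture: f/22 → f/20 → f/18 → f/16 → f/14 → f/13 → f/11 → f/10 → f/9 → f/8 → f/7.1 → f/6.3 → f/5.6 → f/5 → f/4.5 → f/4.

f/4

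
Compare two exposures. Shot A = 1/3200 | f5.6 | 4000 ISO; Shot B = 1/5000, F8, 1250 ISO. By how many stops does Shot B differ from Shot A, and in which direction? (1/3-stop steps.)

3 1/3 stops darker

Aperture: f/5.6 → f/6.3 → f/7.1 → f/8 — 1 stop stopped down (darker).
Shutter speed: 1/3200 → 1/4000 → 1/5000 — 2/3 stop shorter (darker).
ISO: 4000 → 3200 → 2500 → 2000 → 1600 → 1250 — 1 2/3 stops lower (darker).
Net: −1 −2/3 −1 2/3 = −3 1/3 stops.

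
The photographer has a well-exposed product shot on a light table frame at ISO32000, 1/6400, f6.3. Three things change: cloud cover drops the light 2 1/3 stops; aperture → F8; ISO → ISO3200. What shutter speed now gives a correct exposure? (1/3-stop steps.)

1/80s

Scene light: 2 1/3 stops darker.
Aperture: f/6.3 → f/7.1 → f/8 — 2/3 stop smaller aperture (darker).
ISO: 32000 → 25600 → 20000 → 16000 → 12800 → 10000 → 8000 → 6400 → 5000 → 4000 → 3200 — 3 1/3 stops lower (darker).
Net so far: 6 1/3 stops darker. Shutter speed: 1/6400 → 1/5000 → 1/4000 → 1/3200 → 1/2500 → 1/2000 → 1/1600 → 1/1250 → 1/1000 → 1/800 → 1/640 → 1/500 → 1/400 → 1/320 → 1/250 → 1/200 → 1/160 → 1/125 → 1/100 → 1/80.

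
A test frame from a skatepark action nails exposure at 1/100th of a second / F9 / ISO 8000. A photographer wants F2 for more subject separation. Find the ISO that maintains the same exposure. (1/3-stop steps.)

ISO 400

Aperture: f/9 → f/8 → f/7.1 → f/6.3 → f/5.6 → f/5 → f/4.5 → f/4 → f/3.5 → f/3.2 → f/2.8 → f/2.5 → f/2.2 → f/2 — 4 1/3 stops larger aperture (brighter).
Need 4 1/3 stops darker from the ISO: 8000 → 6400 → 5000 → 4000 → 3200 → 2500 → 2000 → 1600 → 1250 → 1000 → 800 → 640 → 500 → 400.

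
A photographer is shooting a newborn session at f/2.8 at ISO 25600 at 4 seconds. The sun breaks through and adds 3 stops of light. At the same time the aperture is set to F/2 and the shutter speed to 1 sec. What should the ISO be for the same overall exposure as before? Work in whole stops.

ISO 6400

Scene light: 3 stops brighter.
Aperture: f/2.8 → f/2 — 1 stop wider (brighter).
Shutter speed: 4 → 2 → 1 — 2 stops faster (darker).
Net so far: 2 stops brighter. ISO: 25600 → 12800 → 6400.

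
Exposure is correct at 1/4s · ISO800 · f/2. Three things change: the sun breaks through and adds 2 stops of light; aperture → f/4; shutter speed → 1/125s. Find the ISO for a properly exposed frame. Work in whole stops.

Scene light: 2 stops brighter.
Aperture: f/2 → f/2.8 → f/4 — 2 stops stopped down (darker).
Shutter speed: 1/4 → 1/8 → 1/15 → 1/30 → 1/60 → 1/125 — 5 stops shorter (darker).
Net so far: 5 stops darker. ISO: 800 → 1600 → 3200 → 6400 → 12800 → 25600.

ISO 25600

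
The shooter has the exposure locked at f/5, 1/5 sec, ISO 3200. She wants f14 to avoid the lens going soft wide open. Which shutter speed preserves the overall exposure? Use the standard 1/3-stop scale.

Aperture: f/5 → f/5.6 → f/6.3 → f/7.1 → f/8 → f/9 → f/10 → f/11 → f/13 → f/14 — 3 stops smaller aperture (darker).
Need 3 stops brighter from the shutter speed: 1/5 → 1/4 → 0.3 → 0.4 → 0.5 → 0.6 → 0.8 → 1 → 1.3 → 1.6.

1.6 s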